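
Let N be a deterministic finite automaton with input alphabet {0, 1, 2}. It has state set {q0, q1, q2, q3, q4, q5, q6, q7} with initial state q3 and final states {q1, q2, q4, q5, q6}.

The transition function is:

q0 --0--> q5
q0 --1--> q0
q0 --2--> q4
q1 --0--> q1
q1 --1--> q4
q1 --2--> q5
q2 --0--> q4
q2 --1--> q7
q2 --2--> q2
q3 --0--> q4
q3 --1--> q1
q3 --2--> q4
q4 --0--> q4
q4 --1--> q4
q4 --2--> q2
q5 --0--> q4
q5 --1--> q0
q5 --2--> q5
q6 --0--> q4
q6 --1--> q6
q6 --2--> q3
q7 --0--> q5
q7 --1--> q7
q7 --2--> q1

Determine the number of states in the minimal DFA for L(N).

4

First remove the unreachable states {q6}; 7 states remain.
P0 = {q1,q2,q4,q5} | {q0,q3,q7}.
Split {q1,q2,q4,q5} by δ(·,1) → {q1,q4} and {q2,q5}.
Refine {q0,q3,q7} on symbol 0: members go to different blocks, giving {q0,q7} and {q3}.
The partition is now stable with 4 blocks: {q1,q4} | {q0,q7} | {q2,q5} | {q3}.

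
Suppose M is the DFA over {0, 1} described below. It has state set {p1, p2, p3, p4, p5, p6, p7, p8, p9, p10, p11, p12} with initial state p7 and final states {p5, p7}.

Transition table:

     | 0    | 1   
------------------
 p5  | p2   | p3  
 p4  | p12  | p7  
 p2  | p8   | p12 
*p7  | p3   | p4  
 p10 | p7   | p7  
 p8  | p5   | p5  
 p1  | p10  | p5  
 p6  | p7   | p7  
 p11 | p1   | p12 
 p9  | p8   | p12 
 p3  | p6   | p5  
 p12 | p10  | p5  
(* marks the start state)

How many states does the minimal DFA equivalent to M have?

7

Reachable states from the start: {p2,p3,p4,p5,p6,p7,p8,p10,p12}. Unreachable: {p1,p9,p11} — drop them.
P0 = {p5,p7} | {p2,p3,p4,p6,p8,p10,p12}.
Refine {p2,p3,p4,p6,p8,p10,p12} on symbol 0: members go to different blocks, giving {p2,p3,p4,p12} and {p6,p8,p10}.
Split {p2,p3,p4,p12} by δ(·,0) → {p2,p3,p12} and {p4}.
Refine {p5,p7} on symbol 1: members go to different blocks, giving {p5} and {p7}.
On input 1, block {p2,p3,p12} splits into {p3,p12} and {p2}.
Refine {p6,p8,p10} on symbol 0: members go to different blocks, giving {p6,p10} and {p8}.
No further refinement is possible. Final partition (7 blocks): {p5} | {p3,p12} | {p6,p10} | {p4} | {p7} | {p2} | {p8}.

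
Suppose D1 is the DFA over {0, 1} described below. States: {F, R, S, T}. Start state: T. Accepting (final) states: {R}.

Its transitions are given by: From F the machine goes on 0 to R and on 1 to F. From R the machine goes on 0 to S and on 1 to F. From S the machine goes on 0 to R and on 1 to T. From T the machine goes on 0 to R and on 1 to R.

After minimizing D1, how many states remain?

Initial partition by acceptance: {R} | {F,S,T}.
Split {F,S,T} by δ(·,1) → {F,S} and {T}.
Refine {F,S} on symbol 1: members go to different blocks, giving {F} and {S}.
Stable partition: {R} | {F} | {T} | {S} — 4 equivalence classes.

4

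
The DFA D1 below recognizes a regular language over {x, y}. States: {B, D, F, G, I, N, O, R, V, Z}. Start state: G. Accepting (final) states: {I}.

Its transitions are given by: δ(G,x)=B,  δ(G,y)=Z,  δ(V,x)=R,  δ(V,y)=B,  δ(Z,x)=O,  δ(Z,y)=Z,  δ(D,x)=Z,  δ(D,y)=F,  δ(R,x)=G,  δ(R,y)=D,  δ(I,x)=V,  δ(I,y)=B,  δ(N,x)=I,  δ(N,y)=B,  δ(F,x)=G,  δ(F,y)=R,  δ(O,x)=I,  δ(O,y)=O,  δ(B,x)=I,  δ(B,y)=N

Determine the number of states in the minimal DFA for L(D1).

5

All states are reachable from the start state.
P0 = {I} | {B,D,F,G,N,O,R,V,Z}.
Refine {B,D,F,G,N,O,R,V,Z} on symbol x: members go to different blocks, giving {D,F,G,R,V,Z} and {B,N,O}.
Split {D,F,G,R,V,Z} by δ(·,x) → {D,F,R,V} and {G,Z}.
Refine {D,F,R,V} on symbol x: members go to different blocks, giving {D,F,R} and {V}.
The partition is now stable with 5 blocks: {I} | {D,F,R} | {B,N,O} | {G,Z} | {V}.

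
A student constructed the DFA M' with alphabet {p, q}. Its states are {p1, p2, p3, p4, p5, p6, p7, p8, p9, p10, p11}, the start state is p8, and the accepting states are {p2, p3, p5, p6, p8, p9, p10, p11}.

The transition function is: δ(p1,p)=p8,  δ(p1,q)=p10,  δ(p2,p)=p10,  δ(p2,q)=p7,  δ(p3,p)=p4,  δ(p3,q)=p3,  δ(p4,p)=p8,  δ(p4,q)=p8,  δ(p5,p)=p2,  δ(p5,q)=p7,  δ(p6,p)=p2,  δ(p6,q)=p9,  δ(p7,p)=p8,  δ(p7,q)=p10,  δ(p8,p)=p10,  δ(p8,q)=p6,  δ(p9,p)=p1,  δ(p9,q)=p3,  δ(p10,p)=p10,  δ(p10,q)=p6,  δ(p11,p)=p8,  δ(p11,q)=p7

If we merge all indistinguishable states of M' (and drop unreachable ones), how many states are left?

First remove the unreachable states {p5,p11}; 9 states remain.
Start with accepting vs non-accepting: {p2,p3,p6,p8,p9,p10} | {p1,p4,p7}.
Refine {p2,p3,p6,p8,p9,p10} on symbol p: members go to different blocks, giving {p2,p6,p8,p10} and {p3,p9}.
Split {p2,p6,p8,p10} by δ(·,q) → {p8,p10} and {p2} and {p6}.
Stable partition: {p8,p10} | {p1,p4,p7} | {p3,p9} | {p2} | {p6} — 5 equivalence classes.

5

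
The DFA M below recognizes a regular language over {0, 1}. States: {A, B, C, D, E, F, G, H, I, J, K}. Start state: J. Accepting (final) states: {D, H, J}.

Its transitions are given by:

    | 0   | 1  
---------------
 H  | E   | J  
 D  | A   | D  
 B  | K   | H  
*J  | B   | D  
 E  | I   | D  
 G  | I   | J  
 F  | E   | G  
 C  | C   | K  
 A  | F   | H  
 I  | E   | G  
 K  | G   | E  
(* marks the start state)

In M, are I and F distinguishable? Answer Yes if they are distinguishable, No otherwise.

First remove the unreachable states {C}; 10 states remain.
Start with accepting vs non-accepting: {D,H,J} | {A,B,E,F,G,I,K}.
On input 1, block {A,B,E,F,G,I,K} splits into {A,B,E,G} and {F,I,K}.
The partition is now stable with 3 blocks: {D,H,J} | {A,B,E,G} | {F,I,K}.
I and F lie in the same block of the stable partition, so they are equivalent — no string distinguishes them.

No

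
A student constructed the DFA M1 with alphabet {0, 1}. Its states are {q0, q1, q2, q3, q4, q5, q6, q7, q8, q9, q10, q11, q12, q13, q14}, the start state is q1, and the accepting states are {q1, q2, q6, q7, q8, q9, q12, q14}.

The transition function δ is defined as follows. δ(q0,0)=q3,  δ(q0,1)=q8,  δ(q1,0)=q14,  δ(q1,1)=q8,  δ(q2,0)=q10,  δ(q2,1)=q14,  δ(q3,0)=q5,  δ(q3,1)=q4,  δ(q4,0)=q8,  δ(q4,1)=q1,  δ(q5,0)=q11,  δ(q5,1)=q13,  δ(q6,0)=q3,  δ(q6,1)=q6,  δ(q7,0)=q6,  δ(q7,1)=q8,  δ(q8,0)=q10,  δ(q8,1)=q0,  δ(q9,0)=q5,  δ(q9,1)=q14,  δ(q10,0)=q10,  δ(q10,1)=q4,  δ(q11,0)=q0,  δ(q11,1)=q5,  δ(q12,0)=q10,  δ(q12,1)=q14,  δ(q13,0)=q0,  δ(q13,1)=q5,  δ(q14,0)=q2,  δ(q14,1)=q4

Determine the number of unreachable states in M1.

BFS from q1 reaches {q0, q1, q2, q3, q4, q5, q8, q10, q11, q13, q14}; the 4 state(s) q6, q7, q9, q12 are never visited.

4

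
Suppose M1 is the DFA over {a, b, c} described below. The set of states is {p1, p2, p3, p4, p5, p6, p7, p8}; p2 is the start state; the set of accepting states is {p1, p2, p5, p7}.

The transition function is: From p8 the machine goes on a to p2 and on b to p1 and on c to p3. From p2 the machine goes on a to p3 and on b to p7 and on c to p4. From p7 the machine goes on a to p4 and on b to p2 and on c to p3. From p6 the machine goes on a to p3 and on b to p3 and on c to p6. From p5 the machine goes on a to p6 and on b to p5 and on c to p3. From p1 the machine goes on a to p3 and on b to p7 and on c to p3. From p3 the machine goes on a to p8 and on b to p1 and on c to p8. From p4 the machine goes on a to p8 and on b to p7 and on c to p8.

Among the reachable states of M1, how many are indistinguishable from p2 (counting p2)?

3

Reachable states from the start: {p1,p2,p3,p4,p7,p8}. Unreachable: {p5,p6} — drop them.
Initial partition by acceptance: {p1,p2,p7} | {p3,p4,p8}.
On input a, block {p3,p4,p8} splits into {p3,p4} and {p8}.
No further refinement is possible. Final partition (3 blocks): {p1,p2,p7} | {p3,p4} | {p8}.
The equivalence class containing p2 is {p1,p2,p7}, of size 3.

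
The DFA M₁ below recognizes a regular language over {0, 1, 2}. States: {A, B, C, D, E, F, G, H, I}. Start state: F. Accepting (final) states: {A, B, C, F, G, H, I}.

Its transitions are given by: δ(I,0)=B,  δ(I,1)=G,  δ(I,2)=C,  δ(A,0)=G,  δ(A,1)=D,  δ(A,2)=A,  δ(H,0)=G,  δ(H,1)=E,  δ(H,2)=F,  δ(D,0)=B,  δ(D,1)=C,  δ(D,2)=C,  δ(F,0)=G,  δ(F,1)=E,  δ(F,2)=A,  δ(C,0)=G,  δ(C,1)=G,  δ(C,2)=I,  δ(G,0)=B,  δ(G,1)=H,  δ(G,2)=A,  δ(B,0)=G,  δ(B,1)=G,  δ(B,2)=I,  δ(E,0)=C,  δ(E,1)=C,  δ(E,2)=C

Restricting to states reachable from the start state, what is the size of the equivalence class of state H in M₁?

3

P0 = {A,B,C,F,G,H,I} | {D,E}.
Refine {A,B,C,F,G,H,I} on symbol 1: members go to different blocks, giving {B,C,G,I} and {A,F,H}.
Refine {B,C,G,I} on symbol 1: members go to different blocks, giving {B,C,I} and {G}.
Split {B,C,I} by δ(·,0) → {B,C} and {I}.
The partition is now stable with 5 blocks: {B,C} | {D,E} | {A,F,H} | {G} | {I}.
The equivalence class containing H is {A,F,H}, of size 3.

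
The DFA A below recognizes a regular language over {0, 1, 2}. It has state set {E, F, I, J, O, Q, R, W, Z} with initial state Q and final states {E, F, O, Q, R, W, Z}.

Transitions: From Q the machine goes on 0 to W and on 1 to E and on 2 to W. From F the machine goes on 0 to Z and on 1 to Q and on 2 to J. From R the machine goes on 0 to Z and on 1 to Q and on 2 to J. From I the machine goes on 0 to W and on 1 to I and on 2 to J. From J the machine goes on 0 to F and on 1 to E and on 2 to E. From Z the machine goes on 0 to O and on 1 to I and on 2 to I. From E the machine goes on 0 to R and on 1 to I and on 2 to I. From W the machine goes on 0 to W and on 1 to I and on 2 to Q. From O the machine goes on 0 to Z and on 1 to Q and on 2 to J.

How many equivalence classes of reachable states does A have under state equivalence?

6

All states are reachable from the start state.
Start with accepting vs non-accepting: {E,F,O,Q,R,W,Z} | {I,J}.
On input 1, block {E,F,O,Q,R,W,Z} splits into {F,O,Q,R} and {E,W,Z}.
On input 1, block {F,O,Q,R} splits into {F,O,R} and {Q}.
Split {I,J} by δ(·,0) → {I} and {J}.
Refine {E,W,Z} on symbol 0: members go to different blocks, giving {E,Z} and {W}.
No further refinement is possible. Final partition (6 blocks): {F,O,R} | {I} | {E,Z} | {Q} | {J} | {W}.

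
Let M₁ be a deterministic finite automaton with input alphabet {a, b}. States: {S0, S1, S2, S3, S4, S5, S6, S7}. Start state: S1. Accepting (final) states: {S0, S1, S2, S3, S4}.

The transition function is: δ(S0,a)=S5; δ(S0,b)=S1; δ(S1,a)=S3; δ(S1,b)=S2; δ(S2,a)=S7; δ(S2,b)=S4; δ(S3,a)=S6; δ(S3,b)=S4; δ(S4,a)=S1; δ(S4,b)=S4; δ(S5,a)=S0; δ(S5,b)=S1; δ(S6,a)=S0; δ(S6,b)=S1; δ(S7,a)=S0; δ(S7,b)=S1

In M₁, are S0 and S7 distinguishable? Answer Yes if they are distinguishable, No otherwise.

Yes

Initial partition by acceptance: {S0,S1,S2,S3,S4} | {S5,S6,S7}.
Split {S0,S1,S2,S3,S4} by δ(·,a) → {S0,S2,S3} and {S1,S4}.
Refine {S1,S4} on symbol a: members go to different blocks, giving {S1} and {S4}.
Split {S0,S2,S3} by δ(·,b) → {S2,S3} and {S0}.
The partition is now stable with 5 blocks: {S2,S3} | {S5,S6,S7} | {S1} | {S4} | {S0}.
S0 and S7 end up in different blocks, so they are distinguishable. For instance, the string 'ε' is accepted from only S0.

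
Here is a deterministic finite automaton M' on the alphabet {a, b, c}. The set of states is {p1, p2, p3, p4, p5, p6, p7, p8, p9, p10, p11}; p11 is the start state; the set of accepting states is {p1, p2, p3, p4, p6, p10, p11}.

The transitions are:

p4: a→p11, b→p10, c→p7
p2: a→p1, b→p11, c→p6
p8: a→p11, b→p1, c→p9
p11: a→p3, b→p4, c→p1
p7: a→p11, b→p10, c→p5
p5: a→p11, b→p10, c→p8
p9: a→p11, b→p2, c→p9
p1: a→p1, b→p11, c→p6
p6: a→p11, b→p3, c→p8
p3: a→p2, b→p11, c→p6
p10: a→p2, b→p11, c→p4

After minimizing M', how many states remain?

4

All states are reachable from the start state.
Start with accepting vs non-accepting: {p1,p2,p3,p4,p6,p10,p11} | {p5,p7,p8,p9}.
On input c, block {p1,p2,p3,p4,p6,p10,p11} splits into {p1,p2,p3,p10,p11} and {p4,p6}.
Split {p1,p2,p3,p10,p11} by δ(·,b) → {p1,p2,p3,p10} and {p11}.
Stable partition: {p1,p2,p3,p10} | {p5,p7,p8,p9} | {p4,p6} | {p11} — 4 equivalence classes.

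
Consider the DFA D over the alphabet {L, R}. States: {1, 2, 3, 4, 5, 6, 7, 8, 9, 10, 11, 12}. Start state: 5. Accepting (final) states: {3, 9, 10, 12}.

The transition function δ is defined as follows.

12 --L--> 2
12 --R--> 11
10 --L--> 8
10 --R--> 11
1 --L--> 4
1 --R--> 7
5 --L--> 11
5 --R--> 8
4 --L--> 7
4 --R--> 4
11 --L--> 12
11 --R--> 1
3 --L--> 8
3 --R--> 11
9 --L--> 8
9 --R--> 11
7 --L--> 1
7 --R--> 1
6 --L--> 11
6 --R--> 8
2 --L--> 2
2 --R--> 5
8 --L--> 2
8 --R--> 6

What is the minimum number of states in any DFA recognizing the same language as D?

First remove the unreachable states {3,9,10}; 9 states remain.
Start with accepting vs non-accepting: {12} | {1,2,4,5,6,7,8,11}.
Split {1,2,4,5,6,7,8,11} by δ(·,L) → {1,2,4,5,6,7,8} and {11}.
On input L, block {1,2,4,5,6,7,8} splits into {1,2,4,7,8} and {5,6}.
Split {1,2,4,7,8} by δ(·,R) → {1,4,7} and {2,8}.
No further refinement is possible. Final partition (5 blocks): {12} | {1,4,7} | {11} | {5,6} | {2,8}.

5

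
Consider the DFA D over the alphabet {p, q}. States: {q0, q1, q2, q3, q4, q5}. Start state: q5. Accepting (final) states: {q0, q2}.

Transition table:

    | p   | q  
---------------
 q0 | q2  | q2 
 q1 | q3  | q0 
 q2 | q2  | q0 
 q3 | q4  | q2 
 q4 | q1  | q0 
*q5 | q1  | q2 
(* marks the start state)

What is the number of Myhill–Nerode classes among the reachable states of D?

2

Every state is reachable, so we keep all 6.
P0 = {q0,q2} | {q1,q3,q4,q5}.
Stable partition: {q0,q2} | {q1,q3,q4,q5} — 2 equivalence classes.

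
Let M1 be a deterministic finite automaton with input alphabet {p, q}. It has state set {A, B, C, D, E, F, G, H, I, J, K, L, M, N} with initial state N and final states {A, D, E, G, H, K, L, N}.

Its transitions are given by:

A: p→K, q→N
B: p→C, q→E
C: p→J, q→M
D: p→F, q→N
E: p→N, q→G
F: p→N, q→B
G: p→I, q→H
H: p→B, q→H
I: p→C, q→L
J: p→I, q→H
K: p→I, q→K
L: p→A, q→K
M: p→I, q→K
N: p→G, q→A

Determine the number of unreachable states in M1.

No path from N leads to D, F; the other 12 states are all reachable.

2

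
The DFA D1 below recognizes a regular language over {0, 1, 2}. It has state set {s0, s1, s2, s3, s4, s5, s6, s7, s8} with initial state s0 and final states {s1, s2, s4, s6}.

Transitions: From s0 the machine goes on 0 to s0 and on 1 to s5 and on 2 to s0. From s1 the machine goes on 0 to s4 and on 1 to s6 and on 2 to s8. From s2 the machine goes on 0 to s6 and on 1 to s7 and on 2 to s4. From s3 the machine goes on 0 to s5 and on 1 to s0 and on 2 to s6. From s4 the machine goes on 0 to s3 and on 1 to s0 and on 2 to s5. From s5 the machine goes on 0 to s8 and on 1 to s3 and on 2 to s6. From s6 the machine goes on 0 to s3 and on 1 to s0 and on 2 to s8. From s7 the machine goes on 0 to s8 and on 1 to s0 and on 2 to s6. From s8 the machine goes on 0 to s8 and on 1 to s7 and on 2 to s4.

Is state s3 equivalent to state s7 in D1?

Yes

Reachable states from the start: {s0,s3,s4,s5,s6,s7,s8}. Unreachable: {s1,s2} — drop them.
Start with accepting vs non-accepting: {s4,s6} | {s0,s3,s5,s7,s8}.
Split {s0,s3,s5,s7,s8} by δ(·,2) → {s3,s5,s7,s8} and {s0}.
Split {s3,s5,s7,s8} by δ(·,1) → {s3,s7} and {s5,s8}.
The partition is now stable with 4 blocks: {s4,s6} | {s3,s7} | {s0} | {s5,s8}.
s3 and s7 lie in the same block of the stable partition, so they are equivalent — no string distinguishes them.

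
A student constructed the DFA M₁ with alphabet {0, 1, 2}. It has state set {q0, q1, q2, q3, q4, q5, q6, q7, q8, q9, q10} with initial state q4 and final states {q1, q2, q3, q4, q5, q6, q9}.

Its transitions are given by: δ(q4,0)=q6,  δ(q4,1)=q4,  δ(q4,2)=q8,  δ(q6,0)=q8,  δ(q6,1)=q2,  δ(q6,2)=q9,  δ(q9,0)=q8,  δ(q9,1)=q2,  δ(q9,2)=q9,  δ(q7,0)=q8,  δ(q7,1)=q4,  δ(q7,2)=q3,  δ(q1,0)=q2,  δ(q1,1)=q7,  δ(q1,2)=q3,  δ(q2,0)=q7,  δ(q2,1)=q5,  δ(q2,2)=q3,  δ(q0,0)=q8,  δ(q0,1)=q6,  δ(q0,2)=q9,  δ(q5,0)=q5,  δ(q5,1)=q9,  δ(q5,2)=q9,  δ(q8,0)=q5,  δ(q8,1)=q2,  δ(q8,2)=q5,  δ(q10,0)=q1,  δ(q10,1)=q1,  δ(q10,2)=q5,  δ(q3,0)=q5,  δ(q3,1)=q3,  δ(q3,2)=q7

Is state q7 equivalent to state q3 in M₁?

States {q0,q1,q10} cannot be reached from the start state, so discard them.
Start with accepting vs non-accepting: {q2,q3,q4,q5,q6,q9} | {q7,q8}.
On input 0, block {q2,q3,q4,q5,q6,q9} splits into {q2,q6,q9} and {q3,q4,q5}.
Refine {q2,q6,q9} on symbol 1: members go to different blocks, giving {q6,q9} and {q2}.
Refine {q7,q8} on symbol 0: members go to different blocks, giving {q7} and {q8}.
On input 0, block {q3,q4,q5} splits into {q3,q5} and {q4}.
Refine {q3,q5} on symbol 1: members go to different blocks, giving {q3} and {q5}.
The partition is now stable with 7 blocks: {q6,q9} | {q7} | {q3} | {q2} | {q8} | {q4} | {q5}.
q7 and q3 end up in different blocks, so they are distinguishable. For instance, the string 'ε' is accepted from only q3.

No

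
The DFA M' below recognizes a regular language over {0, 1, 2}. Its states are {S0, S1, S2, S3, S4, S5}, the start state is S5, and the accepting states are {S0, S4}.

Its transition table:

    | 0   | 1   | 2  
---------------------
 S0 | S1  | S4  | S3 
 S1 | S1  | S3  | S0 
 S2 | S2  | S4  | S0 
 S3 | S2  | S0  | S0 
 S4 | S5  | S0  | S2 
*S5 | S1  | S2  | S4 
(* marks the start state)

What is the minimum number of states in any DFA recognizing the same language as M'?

3

Every state is reachable, so we keep all 6.
Initial partition by acceptance: {S0,S4} | {S1,S2,S3,S5}.
On input 1, block {S1,S2,S3,S5} splits into {S1,S5} and {S2,S3}.
No further refinement is possible. Final partition (3 blocks): {S0,S4} | {S1,S5} | {S2,S3}.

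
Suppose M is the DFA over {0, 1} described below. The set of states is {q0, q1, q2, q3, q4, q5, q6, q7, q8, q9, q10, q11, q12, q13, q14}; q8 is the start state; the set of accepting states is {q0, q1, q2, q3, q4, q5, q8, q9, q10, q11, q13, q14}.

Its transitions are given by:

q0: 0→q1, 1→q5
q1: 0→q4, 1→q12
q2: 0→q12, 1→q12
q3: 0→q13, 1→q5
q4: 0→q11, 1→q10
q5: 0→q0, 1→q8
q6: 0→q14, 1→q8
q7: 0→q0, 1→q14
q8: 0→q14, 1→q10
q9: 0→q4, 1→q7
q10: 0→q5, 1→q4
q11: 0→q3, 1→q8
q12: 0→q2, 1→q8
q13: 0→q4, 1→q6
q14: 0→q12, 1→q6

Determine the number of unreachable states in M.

No path from q8 leads to q7, q9; the other 13 states are all reachable.

2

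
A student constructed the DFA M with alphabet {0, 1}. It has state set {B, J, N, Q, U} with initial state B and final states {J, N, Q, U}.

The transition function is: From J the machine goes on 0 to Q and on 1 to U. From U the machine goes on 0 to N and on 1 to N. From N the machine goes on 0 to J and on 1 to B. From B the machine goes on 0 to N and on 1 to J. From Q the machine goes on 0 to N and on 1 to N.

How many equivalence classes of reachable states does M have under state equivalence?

Every state is reachable, so we keep all 5.
Start with accepting vs non-accepting: {J,N,Q,U} | {B}.
Refine {J,N,Q,U} on symbol 1: members go to different blocks, giving {J,Q,U} and {N}.
Split {J,Q,U} by δ(·,0) → {Q,U} and {J}.
No further refinement is possible. Final partition (4 blocks): {Q,U} | {B} | {N} | {J}.

4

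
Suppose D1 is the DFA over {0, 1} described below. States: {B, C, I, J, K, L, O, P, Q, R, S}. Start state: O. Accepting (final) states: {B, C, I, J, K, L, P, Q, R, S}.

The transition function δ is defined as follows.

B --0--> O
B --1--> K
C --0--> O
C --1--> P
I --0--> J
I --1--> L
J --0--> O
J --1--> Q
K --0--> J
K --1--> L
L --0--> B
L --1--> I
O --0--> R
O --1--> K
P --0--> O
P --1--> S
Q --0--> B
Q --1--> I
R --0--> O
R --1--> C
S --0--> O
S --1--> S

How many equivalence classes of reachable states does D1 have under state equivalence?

Start with accepting vs non-accepting: {B,C,I,J,K,L,P,Q,R,S} | {O}.
Split {B,C,I,J,K,L,P,Q,R,S} by δ(·,0) → {B,C,J,P,R,S} and {I,K,L,Q}.
On input 1, block {B,C,J,P,R,S} splits into {C,P,R,S} and {B,J}.
The partition is now stable with 4 blocks: {C,P,R,S} | {O} | {I,K,L,Q} | {B,J}.

4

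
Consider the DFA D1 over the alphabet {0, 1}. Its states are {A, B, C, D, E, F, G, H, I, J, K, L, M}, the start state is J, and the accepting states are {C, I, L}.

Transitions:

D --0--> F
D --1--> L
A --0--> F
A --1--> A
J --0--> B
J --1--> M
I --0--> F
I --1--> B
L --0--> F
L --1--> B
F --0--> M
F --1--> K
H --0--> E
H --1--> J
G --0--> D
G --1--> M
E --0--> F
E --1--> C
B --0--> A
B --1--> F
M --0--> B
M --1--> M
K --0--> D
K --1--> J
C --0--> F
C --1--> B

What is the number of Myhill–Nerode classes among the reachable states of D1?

Reachable states from the start: {A,B,D,F,J,K,L,M}. Unreachable: {C,E,G,H,I} — drop them.
Start with accepting vs non-accepting: {L} | {A,B,D,F,J,K,M}.
On input 1, block {A,B,D,F,J,K,M} splits into {A,B,F,J,K,M} and {D}.
Split {A,B,F,J,K,M} by δ(·,0) → {A,B,F,J,M} and {K}.
On input 1, block {A,B,F,J,M} splits into {A,B,J,M} and {F}.
Split {A,B,J,M} by δ(·,0) → {B,J,M} and {A}.
Split {B,J,M} by δ(·,0) → {J,M} and {B}.
Stable partition: {L} | {J,M} | {D} | {K} | {F} | {A} | {B} — 7 equivalence classes.

7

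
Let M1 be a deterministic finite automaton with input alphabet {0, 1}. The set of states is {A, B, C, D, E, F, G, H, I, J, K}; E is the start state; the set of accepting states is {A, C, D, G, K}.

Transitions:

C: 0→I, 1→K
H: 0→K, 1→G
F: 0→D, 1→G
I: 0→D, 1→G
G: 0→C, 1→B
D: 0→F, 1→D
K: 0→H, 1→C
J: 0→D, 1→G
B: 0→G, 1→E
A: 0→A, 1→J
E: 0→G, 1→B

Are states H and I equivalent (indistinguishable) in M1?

Yes

States {A,J} cannot be reached from the start state, so discard them.
P0 = {C,D,G,K} | {B,E,F,H,I}.
On input 0, block {C,D,G,K} splits into {C,D,K} and {G}.
Split {B,E,F,H,I} by δ(·,0) → {F,H,I} and {B,E}.
Stable partition: {C,D,K} | {F,H,I} | {G} | {B,E} — 4 equivalence classes.
H and I lie in the same block of the stable partition, so they are equivalent — no string distinguishes them.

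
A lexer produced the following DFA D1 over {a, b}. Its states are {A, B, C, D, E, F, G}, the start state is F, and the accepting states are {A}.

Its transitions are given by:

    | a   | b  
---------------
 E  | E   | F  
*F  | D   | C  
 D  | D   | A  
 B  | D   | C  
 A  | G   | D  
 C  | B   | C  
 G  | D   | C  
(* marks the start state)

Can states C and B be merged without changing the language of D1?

No

States {E} cannot be reached from the start state, so discard them.
Initial partition by acceptance: {A} | {B,C,D,F,G}.
Refine {B,C,D,F,G} on symbol b: members go to different blocks, giving {B,C,F,G} and {D}.
Refine {B,C,F,G} on symbol a: members go to different blocks, giving {B,F,G} and {C}.
The partition is now stable with 4 blocks: {A} | {B,F,G} | {D} | {C}.
C and B end up in different blocks, so they are distinguishable. For instance, the string 'ab' is accepted from only B.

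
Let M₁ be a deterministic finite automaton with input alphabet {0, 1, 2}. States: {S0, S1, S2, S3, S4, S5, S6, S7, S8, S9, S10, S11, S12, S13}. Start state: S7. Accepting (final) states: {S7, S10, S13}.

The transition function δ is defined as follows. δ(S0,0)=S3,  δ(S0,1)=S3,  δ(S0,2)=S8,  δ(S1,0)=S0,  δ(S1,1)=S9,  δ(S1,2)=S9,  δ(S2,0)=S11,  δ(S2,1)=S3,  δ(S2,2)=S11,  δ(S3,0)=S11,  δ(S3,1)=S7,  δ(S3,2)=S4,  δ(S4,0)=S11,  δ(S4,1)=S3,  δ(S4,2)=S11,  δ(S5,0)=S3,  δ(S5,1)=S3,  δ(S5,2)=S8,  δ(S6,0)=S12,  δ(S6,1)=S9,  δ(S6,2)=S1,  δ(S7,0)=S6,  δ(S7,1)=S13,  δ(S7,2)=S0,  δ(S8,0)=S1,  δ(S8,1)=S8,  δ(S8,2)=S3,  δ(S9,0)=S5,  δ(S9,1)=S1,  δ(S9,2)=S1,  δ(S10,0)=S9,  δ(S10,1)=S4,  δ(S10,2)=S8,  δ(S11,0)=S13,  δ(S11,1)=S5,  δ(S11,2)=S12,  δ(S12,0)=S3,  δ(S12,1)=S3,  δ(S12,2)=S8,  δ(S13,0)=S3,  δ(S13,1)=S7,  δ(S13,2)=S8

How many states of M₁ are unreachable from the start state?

No path from S7 leads to S2, S10; the other 12 states are all reachable.

2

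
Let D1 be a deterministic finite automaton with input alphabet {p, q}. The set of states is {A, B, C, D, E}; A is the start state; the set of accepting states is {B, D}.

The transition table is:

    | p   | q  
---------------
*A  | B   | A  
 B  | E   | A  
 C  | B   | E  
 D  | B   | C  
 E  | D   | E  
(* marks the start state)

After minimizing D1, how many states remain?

5

Initial partition by acceptance: {B,D} | {A,C,E}.
Refine {B,D} on symbol p: members go to different blocks, giving {B} and {D}.
On input p, block {A,C,E} splits into {A,C} and {E}.
Split {A,C} by δ(·,q) → {A} and {C}.
The partition is now stable with 5 blocks: {B} | {A} | {D} | {E} | {C}.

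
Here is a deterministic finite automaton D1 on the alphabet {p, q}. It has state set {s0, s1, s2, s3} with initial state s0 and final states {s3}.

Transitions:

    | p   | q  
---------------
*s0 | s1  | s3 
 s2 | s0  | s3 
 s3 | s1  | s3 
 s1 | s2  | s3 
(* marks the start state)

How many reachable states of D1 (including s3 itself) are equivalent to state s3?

P0 = {s3} | {s0,s1,s2}.
The partition is now stable with 2 blocks: {s3} | {s0,s1,s2}.
The equivalence class containing s3 is {s3}, of size 1.

1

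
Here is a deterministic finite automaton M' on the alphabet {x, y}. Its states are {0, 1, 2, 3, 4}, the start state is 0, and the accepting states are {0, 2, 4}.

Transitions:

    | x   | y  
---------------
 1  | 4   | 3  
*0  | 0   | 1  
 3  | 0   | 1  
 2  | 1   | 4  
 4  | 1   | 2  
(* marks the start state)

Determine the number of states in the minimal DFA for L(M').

4

Start with accepting vs non-accepting: {0,2,4} | {1,3}.
Refine {0,2,4} on symbol x: members go to different blocks, giving {2,4} and {0}.
On input x, block {1,3} splits into {1} and {3}.
No further refinement is possible. Final partition (4 blocks): {2,4} | {1} | {0} | {3}.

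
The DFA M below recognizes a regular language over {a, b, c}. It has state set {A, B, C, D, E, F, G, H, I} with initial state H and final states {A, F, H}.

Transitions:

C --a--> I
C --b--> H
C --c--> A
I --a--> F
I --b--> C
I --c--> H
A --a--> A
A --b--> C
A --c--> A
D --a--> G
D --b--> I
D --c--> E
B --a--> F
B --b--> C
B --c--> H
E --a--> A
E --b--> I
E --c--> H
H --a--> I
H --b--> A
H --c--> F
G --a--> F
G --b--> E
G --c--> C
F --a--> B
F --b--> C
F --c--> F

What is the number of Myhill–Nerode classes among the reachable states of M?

Reachable states from the start: {A,B,C,F,H,I}. Unreachable: {D,E,G} — drop them.
P0 = {A,F,H} | {B,C,I}.
Split {A,F,H} by δ(·,a) → {F,H} and {A}.
Refine {F,H} on symbol b: members go to different blocks, giving {F} and {H}.
Refine {B,C,I} on symbol a: members go to different blocks, giving {B,I} and {C}.
No further refinement is possible. Final partition (5 blocks): {F} | {B,I} | {A} | {H} | {C}.

5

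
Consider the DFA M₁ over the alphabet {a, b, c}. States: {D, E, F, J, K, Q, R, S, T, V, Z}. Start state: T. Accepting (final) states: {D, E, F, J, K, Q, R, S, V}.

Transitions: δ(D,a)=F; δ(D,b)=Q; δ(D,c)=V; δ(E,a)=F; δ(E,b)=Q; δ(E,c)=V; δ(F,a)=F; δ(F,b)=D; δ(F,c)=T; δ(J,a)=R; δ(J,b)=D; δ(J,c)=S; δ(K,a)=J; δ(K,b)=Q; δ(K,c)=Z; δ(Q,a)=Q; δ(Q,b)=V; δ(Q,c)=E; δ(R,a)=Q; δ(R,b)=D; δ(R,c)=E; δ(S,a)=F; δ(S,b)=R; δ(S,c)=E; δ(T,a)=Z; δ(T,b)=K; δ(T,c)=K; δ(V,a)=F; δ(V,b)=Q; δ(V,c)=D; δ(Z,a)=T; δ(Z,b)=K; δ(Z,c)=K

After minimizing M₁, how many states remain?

5

Every state is reachable, so we keep all 11.
Initial partition by acceptance: {D,E,F,J,K,Q,R,S,V} | {T,Z}.
Split {D,E,F,J,K,Q,R,S,V} by δ(·,c) → {D,E,J,Q,R,S,V} and {F,K}.
Refine {D,E,J,Q,R,S,V} on symbol a: members go to different blocks, giving {D,E,S,V} and {J,Q,R}.
Refine {F,K} on symbol a: members go to different blocks, giving {F} and {K}.
The partition is now stable with 5 blocks: {D,E,S,V} | {T,Z} | {F} | {J,Q,R} | {K}.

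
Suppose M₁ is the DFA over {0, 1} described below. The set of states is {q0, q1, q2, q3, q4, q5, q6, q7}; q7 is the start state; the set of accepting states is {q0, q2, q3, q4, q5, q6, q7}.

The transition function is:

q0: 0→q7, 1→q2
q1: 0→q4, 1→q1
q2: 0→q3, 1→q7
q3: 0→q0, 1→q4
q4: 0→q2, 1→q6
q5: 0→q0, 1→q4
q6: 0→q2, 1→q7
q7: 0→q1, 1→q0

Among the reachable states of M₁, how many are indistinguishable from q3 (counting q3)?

Reachable states from the start: {q0,q1,q2,q3,q4,q6,q7}. Unreachable: {q5} — drop them.
Start with accepting vs non-accepting: {q0,q2,q3,q4,q6,q7} | {q1}.
Refine {q0,q2,q3,q4,q6,q7} on symbol 0: members go to different blocks, giving {q0,q2,q3,q4,q6} and {q7}.
Refine {q0,q2,q3,q4,q6} on symbol 0: members go to different blocks, giving {q2,q3,q4,q6} and {q0}.
Refine {q2,q3,q4,q6} on symbol 0: members go to different blocks, giving {q2,q4,q6} and {q3}.
Refine {q2,q4,q6} on symbol 0: members go to different blocks, giving {q4,q6} and {q2}.
Refine {q4,q6} on symbol 1: members go to different blocks, giving {q4} and {q6}.
Stable partition: {q4} | {q1} | {q7} | {q0} | {q3} | {q2} | {q6} — 7 equivalence classes.
State q3 belongs to the block {q3}, which has 1 states.

1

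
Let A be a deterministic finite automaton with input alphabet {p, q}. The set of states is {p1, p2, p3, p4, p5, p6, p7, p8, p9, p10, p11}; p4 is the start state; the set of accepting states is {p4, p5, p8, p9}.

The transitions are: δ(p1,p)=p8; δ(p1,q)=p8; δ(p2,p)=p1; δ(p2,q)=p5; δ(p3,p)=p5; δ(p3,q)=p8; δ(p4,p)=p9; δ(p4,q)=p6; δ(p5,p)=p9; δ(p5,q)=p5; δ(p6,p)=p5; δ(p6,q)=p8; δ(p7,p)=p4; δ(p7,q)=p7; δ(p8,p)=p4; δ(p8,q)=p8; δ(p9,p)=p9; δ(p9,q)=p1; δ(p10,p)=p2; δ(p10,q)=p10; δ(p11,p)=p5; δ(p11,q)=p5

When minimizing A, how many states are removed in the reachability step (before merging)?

No path from p4 leads to p2, p3, p7, p10, p11; the other 6 states are all reachable.

5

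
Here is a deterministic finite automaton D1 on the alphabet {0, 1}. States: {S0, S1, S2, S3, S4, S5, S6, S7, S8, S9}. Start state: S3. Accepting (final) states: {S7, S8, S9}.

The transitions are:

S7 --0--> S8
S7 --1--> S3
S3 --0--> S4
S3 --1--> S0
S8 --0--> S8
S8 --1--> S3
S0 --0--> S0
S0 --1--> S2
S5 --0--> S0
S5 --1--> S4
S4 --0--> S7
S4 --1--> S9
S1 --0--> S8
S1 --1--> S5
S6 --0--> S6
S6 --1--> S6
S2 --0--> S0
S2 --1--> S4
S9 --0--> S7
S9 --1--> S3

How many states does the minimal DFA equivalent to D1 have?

First remove the unreachable states {S1,S5,S6}; 7 states remain.
P0 = {S7,S8,S9} | {S0,S2,S3,S4}.
Refine {S0,S2,S3,S4} on symbol 0: members go to different blocks, giving {S0,S2,S3} and {S4}.
Refine {S0,S2,S3} on symbol 0: members go to different blocks, giving {S0,S2} and {S3}.
On input 1, block {S0,S2} splits into {S0} and {S2}.
The partition is now stable with 5 blocks: {S7,S8,S9} | {S0} | {S4} | {S3} | {S2}.

5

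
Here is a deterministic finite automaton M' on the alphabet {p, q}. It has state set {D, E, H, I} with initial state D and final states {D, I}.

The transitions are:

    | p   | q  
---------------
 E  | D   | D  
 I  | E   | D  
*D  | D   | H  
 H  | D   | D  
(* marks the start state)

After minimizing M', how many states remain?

States {E,I} cannot be reached from the start state, so discard them.
Initial partition by acceptance: {D} | {H}.
The partition is now stable with 2 blocks: {D} | {H}.

2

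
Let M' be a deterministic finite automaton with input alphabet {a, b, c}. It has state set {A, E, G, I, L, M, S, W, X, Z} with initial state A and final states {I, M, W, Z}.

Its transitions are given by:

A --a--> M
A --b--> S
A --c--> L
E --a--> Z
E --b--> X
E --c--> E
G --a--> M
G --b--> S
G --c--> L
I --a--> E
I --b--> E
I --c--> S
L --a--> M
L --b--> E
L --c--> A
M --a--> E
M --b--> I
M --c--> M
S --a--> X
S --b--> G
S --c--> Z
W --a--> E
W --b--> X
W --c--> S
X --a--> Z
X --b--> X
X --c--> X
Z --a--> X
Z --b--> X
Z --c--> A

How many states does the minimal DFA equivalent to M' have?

7

Reachable states from the start: {A,E,G,I,L,M,S,X,Z}. Unreachable: {W} — drop them.
P0 = {I,M,Z} | {A,E,G,L,S,X}.
Split {I,M,Z} by δ(·,b) → {I,Z} and {M}.
Refine {A,E,G,L,S,X} on symbol a: members go to different blocks, giving {A,G,L} and {E,X} and {S}.
On input c, block {I,Z} splits into {Z} and {I}.
Refine {A,G,L} on symbol b: members go to different blocks, giving {A,G} and {L}.
No further refinement is possible. Final partition (7 blocks): {Z} | {A,G} | {M} | {E,X} | {S} | {I} | {L}.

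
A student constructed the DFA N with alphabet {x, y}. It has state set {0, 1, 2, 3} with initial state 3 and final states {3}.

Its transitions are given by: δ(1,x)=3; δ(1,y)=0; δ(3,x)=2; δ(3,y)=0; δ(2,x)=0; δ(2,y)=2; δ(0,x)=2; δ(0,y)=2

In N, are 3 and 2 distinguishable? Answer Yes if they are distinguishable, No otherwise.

First remove the unreachable states {1}; 3 states remain.
Start with accepting vs non-accepting: {3} | {0,2}.
The partition is now stable with 2 blocks: {3} | {0,2}.
3 and 2 end up in different blocks, so they are distinguishable. For instance, the string 'ε' is accepted from only 3.

Yes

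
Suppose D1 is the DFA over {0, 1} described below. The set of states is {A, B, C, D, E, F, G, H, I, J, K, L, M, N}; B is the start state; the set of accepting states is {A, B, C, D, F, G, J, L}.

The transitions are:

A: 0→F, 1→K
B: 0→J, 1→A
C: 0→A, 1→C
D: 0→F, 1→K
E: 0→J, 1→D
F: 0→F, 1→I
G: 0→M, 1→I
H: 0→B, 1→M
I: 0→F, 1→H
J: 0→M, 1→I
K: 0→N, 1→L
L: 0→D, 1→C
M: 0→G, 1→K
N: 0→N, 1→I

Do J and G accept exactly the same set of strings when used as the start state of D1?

States {E} cannot be reached from the start state, so discard them.
Start with accepting vs non-accepting: {A,B,C,D,F,G,J,L} | {H,I,K,M,N}.
Split {A,B,C,D,F,G,J,L} by δ(·,0) → {A,B,C,D,F,L} and {G,J}.
Refine {A,B,C,D,F,L} on symbol 0: members go to different blocks, giving {A,C,D,F,L} and {B}.
Refine {A,C,D,F,L} on symbol 1: members go to different blocks, giving {A,D,F} and {C,L}.
On input 0, block {H,I,K,M,N} splits into {K,N} and {H} and {I} and {M}.
Split {A,D,F} by δ(·,1) → {A,D} and {F}.
Refine {K,N} on symbol 1: members go to different blocks, giving {K} and {N}.
The partition is now stable with 10 blocks: {A,D} | {K} | {G,J} | {B} | {C,L} | {H} | {I} | {M} | {F} | {N}.
J and G lie in the same block of the stable partition, so they are equivalent — no string distinguishes them.

Yes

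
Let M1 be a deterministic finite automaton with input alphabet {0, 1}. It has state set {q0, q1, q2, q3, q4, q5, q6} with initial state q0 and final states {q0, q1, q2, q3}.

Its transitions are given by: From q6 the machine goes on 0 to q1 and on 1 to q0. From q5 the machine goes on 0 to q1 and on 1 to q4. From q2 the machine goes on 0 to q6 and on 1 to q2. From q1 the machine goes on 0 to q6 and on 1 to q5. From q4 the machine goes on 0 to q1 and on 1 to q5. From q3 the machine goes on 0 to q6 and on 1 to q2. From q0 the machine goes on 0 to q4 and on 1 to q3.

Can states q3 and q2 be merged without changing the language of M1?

Yes

All states are reachable from the start state.
Initial partition by acceptance: {q0,q1,q2,q3} | {q4,q5,q6}.
Split {q0,q1,q2,q3} by δ(·,1) → {q0,q2,q3} and {q1}.
Refine {q4,q5,q6} on symbol 1: members go to different blocks, giving {q4,q5} and {q6}.
On input 0, block {q0,q2,q3} splits into {q2,q3} and {q0}.
No further refinement is possible. Final partition (5 blocks): {q2,q3} | {q4,q5} | {q1} | {q6} | {q0}.
q3 and q2 lie in the same block of the stable partition, so they are equivalent — no string distinguishes them.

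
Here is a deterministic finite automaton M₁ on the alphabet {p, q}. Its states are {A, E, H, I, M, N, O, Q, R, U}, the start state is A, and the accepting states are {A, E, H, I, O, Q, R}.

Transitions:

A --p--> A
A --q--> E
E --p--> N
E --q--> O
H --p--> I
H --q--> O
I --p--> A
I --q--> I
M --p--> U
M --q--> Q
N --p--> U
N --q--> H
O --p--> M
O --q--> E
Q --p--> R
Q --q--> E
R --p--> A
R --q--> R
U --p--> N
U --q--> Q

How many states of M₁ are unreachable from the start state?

Every one of the 10 states is reachable from A.

0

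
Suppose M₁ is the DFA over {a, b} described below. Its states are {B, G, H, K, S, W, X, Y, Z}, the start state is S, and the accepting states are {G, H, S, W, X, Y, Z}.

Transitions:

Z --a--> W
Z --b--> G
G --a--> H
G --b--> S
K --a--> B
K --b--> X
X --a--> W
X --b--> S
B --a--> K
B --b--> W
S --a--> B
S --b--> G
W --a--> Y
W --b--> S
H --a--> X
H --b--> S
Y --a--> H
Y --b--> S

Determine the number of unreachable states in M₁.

1

BFS from S reaches {B, G, H, K, S, W, X, Y}; the 1 state(s) Z are never visited.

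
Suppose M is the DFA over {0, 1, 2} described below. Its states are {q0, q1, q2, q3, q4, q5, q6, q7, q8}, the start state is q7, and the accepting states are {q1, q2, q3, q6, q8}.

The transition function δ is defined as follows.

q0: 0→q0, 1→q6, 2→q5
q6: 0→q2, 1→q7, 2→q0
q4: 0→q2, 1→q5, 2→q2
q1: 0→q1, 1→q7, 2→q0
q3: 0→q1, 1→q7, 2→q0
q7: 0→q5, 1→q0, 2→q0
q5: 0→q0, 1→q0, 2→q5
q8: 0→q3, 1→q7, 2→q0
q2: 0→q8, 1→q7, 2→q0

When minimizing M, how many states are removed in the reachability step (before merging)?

BFS from q7 reaches {q0, q1, q2, q3, q5, q6, q7, q8}; the 1 state(s) q4 are never visited.

1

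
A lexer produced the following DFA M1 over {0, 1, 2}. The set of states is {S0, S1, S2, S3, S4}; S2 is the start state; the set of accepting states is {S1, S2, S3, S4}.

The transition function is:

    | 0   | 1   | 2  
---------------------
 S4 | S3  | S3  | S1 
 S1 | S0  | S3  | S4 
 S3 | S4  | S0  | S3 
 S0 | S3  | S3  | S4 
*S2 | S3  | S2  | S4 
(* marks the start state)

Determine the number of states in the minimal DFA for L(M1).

5

All states are reachable from the start state.
Initial partition by acceptance: {S1,S2,S3,S4} | {S0}.
Refine {S1,S2,S3,S4} on symbol 0: members go to different blocks, giving {S2,S3,S4} and {S1}.
Split {S2,S3,S4} by δ(·,1) → {S2,S4} and {S3}.
On input 1, block {S2,S4} splits into {S2} and {S4}.
The partition is now stable with 5 blocks: {S2} | {S0} | {S1} | {S3} | {S4}.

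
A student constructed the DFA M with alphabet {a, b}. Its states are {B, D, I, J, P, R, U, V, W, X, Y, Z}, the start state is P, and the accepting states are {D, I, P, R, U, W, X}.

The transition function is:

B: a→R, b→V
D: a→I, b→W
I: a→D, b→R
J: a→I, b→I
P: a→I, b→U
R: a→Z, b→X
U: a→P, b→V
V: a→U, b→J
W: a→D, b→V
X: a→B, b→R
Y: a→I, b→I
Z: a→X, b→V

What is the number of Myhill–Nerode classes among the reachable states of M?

States {Y} cannot be reached from the start state, so discard them.
Initial partition by acceptance: {D,I,P,R,U,W,X} | {B,J,V,Z}.
On input a, block {D,I,P,R,U,W,X} splits into {D,I,P,U,W} and {R,X}.
Split {D,I,P,U,W} by δ(·,b) → {U,W} and {D,P} and {I}.
Split {B,J,V,Z} by δ(·,a) → {B,Z} and {V} and {J}.
The partition is now stable with 7 blocks: {U,W} | {B,Z} | {R,X} | {D,P} | {I} | {V} | {J}.

7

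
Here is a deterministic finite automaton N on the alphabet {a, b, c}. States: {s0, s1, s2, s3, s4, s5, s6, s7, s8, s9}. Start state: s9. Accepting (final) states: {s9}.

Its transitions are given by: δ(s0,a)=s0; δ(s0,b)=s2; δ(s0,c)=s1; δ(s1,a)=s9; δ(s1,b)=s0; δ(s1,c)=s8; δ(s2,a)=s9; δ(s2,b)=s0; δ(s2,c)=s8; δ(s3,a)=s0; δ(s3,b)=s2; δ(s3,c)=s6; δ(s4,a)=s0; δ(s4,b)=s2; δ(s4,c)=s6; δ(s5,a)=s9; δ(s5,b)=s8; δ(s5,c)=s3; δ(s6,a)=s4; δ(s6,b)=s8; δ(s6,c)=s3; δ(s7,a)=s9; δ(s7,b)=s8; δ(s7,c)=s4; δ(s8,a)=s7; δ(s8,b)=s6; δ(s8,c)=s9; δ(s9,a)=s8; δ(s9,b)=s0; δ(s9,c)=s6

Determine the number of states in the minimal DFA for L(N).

Reachable states from the start: {s0,s1,s2,s3,s4,s6,s7,s8,s9}. Unreachable: {s5} — drop them.
Initial partition by acceptance: {s9} | {s0,s1,s2,s3,s4,s6,s7,s8}.
Refine {s0,s1,s2,s3,s4,s6,s7,s8} on symbol a: members go to different blocks, giving {s0,s3,s4,s6,s8} and {s1,s2,s7}.
On input a, block {s0,s3,s4,s6,s8} splits into {s0,s3,s4,s6} and {s8}.
On input b, block {s0,s3,s4,s6} splits into {s0,s3,s4} and {s6}.
Refine {s0,s3,s4} on symbol c: members go to different blocks, giving {s3,s4} and {s0}.
Refine {s1,s2,s7} on symbol b: members go to different blocks, giving {s1,s2} and {s7}.
Stable partition: {s9} | {s3,s4} | {s1,s2} | {s8} | {s6} | {s0} | {s7} — 7 equivalence classes.

7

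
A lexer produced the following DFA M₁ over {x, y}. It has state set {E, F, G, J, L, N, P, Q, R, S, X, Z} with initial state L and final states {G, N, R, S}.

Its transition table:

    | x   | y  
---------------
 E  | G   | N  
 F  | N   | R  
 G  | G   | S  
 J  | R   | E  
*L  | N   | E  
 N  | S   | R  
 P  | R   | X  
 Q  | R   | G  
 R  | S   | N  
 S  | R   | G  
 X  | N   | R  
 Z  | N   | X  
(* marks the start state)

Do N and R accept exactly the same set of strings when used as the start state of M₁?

First remove the unreachable states {F,J,P,Q,X,Z}; 6 states remain.
Initial partition by acceptance: {G,N,R,S} | {E,L}.
Refine {E,L} on symbol y: members go to different blocks, giving {L} and {E}.
Stable partition: {G,N,R,S} | {L} | {E} — 3 equivalence classes.
N and R lie in the same block of the stable partition, so they are equivalent — no string distinguishes them.

Yes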